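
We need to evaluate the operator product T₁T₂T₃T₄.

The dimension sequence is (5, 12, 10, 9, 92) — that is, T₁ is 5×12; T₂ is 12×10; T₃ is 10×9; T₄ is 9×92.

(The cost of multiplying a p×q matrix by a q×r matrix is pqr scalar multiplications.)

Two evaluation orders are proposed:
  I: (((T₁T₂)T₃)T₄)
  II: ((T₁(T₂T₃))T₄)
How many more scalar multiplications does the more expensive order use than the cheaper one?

Order I = (((T₁T₂)T₃)T₄): (T₁T₂): 5×12 by 12×10 → 5×10, cost 5·12·10 = 600; ((T₁T₂)T₃): 5×10 by 10×9 → 5×9, cost 5·10·9 = 450; cumulative 1050; (((T₁T₂)T₃)T₄): 5×9 by 9×92 → 5×92, cost 5·9·92 = 4140; cumulative 5190. Total 5190.
Order II = ((T₁(T₂T₃))T₄): (T₂T₃): 12×10 by 10×9 → 12×9, cost 12·10·9 = 1080; (T₁(T₂T₃)): 5×12 by 12×9 → 5×9, cost 5·12·9 = 540; cumulative 1620; ((T₁(T₂T₃))T₄): 5×9 by 9×92 → 5×92, cost 5·9·92 = 4140; cumulative 5760. Total 5760.
Difference: |5190 − 5760| = 570.

570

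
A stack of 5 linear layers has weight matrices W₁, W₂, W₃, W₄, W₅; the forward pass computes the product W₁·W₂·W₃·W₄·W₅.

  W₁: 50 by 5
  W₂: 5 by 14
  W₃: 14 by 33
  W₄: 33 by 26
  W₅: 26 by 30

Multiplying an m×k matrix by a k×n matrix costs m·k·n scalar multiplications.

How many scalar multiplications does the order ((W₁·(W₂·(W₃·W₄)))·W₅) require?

59332

(W₃·W₄): 14×33 by 33×26 → 14×26, cost 14·33·26 = 12012
(W₂·(W₃·W₄)): 5×14 by 14×26 → 5×26, cost 5·14·26 = 1820; cumulative 13832
(W₁·(W₂·(W₃·W₄))): 50×5 by 5×26 → 50×26, cost 50·5·26 = 6500; cumulative 20332
((W₁·(W₂·(W₃·W₄)))·W₅): 50×26 by 26×30 → 50×30, cost 50·26·30 = 39000; cumulative 59332
Total: 59332 scalar multiplications.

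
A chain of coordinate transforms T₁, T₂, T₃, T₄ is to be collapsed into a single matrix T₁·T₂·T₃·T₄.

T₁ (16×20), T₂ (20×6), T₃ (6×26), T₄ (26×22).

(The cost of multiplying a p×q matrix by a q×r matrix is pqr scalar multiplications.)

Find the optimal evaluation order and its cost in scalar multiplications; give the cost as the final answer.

Adjacent pairs: T₁T₂ = 16·20·6 = 1920; T₂T₃ = 20·6·26 = 3120; T₃T₄ = 6·26·22 = 3432.
Length 3: T₁..T₃: k=1: 0+3120+16·20·26=11440; k=2: 1920+0+16·6·26=4416 → min 4416 | T₂..T₄: k=2: 0+3432+20·6·22=6072; k=3: 3120+0+20·26·22=14560 → min 6072.
Length 4: T₁..T₄: k=1: 0+6072+16·20·22=13112; k=2: 1920+3432+16·6·22=7464; k=3: 4416+0+16·26·22=13568 → min 7464.
Optimal parenthesization: ((T₁·T₂)·(T₃·T₄)) with cost 7464.

7464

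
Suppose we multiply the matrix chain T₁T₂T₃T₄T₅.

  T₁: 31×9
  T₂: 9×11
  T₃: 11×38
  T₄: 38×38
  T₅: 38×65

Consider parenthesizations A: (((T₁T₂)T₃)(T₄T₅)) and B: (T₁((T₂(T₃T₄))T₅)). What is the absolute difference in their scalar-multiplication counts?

Order A = (((T₁T₂)T₃)(T₄T₅)): (T₁T₂): 31×9 by 9×11 → 31×11, cost 31·9·11 = 3069; ((T₁T₂)T₃): 31×11 by 11×38 → 31×38, cost 31·11·38 = 12958; cumulative 16027; (T₄T₅): 38×38 by 38×65 → 38×65, cost 38·38·65 = 93860; (((T₁T₂)T₃)(T₄T₅)): 31×38 by 38×65 → 31×65, cost 31·38·65 = 76570; cumulative 186457. Total 186457.
Order B = (T₁((T₂(T₃T₄))T₅)): (T₃T₄): 11×38 by 38×38 → 11×38, cost 11·38·38 = 15884; (T₂(T₃T₄)): 9×11 by 11×38 → 9×38, cost 9·11·38 = 3762; cumulative 19646; ((T₂(T₃T₄))T₅): 9×38 by 38×65 → 9×65, cost 9·38·65 = 22230; cumulative 41876; (T₁((T₂(T₃T₄))T₅)): 31×9 by 9×65 → 31×65, cost 31·9·65 = 18135; cumulative 60011. Total 60011.
Difference: |186457 − 60011| = 126446.

126446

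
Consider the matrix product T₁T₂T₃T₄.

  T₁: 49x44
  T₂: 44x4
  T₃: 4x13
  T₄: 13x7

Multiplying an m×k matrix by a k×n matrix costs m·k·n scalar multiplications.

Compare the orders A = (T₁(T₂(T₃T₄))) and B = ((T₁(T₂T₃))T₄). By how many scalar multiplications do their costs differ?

18087

Order A = (T₁(T₂(T₃T₄))): (T₃T₄): 4×13 by 13×7 → 4×7, cost 4·13·7 = 364; (T₂(T₃T₄)): 44×4 by 4×7 → 44×7, cost 44·4·7 = 1232; cumulative 1596; (T₁(T₂(T₃T₄))): 49×44 by 44×7 → 49×7, cost 49·44·7 = 15092; cumulative 16688. Total 16688.
Order B = ((T₁(T₂T₃))T₄): (T₂T₃): 44×4 by 4×13 → 44×13, cost 44·4·13 = 2288; (T₁(T₂T₃)): 49×44 by 44×13 → 49×13, cost 49·44·13 = 28028; cumulative 30316; ((T₁(T₂T₃))T₄): 49×13 by 13×7 → 49×7, cost 49·13·7 = 4459; cumulative 34775. Total 34775.
Difference: |16688 − 34775| = 18087.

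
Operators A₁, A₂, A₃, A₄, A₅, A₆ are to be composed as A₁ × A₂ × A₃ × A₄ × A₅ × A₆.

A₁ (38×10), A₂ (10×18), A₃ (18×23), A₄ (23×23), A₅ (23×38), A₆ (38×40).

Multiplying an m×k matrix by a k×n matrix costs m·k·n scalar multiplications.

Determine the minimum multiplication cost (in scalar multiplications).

Adjacent pairs: A₁A₂ = 38·10·18 = 6840; A₂A₃ = 10·18·23 = 4140; A₃A₄ = 18·23·23 = 9522; A₄A₅ = 23·23·38 = 20102; A₅A₆ = 23·38·40 = 34960.
Length 3: A₁..A₃: k=1: 0+4140+38·10·23=12880; k=2: 6840+0+38·18·23=22572 → min 12880 | A₂..A₄: k=2: 0+9522+10·18·23=13662; k=3: 4140+0+10·23·23=9430 → min 9430 | A₃..A₅: k=3: 0+20102+18·23·38=35834; k=4: 9522+0+18·23·38=25254 → min 25254 | A₄..A₆: k=4: 0+34960+23·23·40=56120; k=5: 20102+0+23·38·40=55062 → min 55062.
Length 4: A₁..A₄: k=1: 0+9430+38·10·23=18170; k=2: 6840+9522+38·18·23=32094; k=3: 12880+0+38·23·23=32982 → min 18170 | A₂..A₅: k=2: 0+25254+10·18·38=32094; k=3: 4140+20102+10·23·38=32982; k=4: 9430+0+10·23·38=18170 → min 18170 | A₃..A₆: k=3: 0+55062+18·23·40=71622; k=4: 9522+34960+18·23·40=61042; k=5: 25254+0+18·38·40=52614 → min 52614.
Length 5: A₁..A₅: k=1: 0+18170+38·10·38=32610; k=2: 6840+25254+38·18·38=58086; k=3: 12880+20102+38·23·38=66194; k=4: 18170+0+38·23·38=51382 → min 32610 | A₂..A₆: k=2: 0+52614+10·18·40=59814; k=3: 4140+55062+10·23·40=68402; k=4: 9430+34960+10·23·40=53590; k=5: 18170+0+10·38·40=33370 → min 33370.
Length 6: A₁..A₆: k=1: 0+33370+38·10·40=48570; k=2: 6840+52614+38·18·40=86814; k=3: 12880+55062+38·23·40=102902; k=4: 18170+34960+38·23·40=88090; k=5: 32610+0+38·38·40=90370 → min 48570.
Optimal order: (A₁ × ((((A₂ × A₃) × A₄) × A₅) × A₆)) with cost 48570.

48570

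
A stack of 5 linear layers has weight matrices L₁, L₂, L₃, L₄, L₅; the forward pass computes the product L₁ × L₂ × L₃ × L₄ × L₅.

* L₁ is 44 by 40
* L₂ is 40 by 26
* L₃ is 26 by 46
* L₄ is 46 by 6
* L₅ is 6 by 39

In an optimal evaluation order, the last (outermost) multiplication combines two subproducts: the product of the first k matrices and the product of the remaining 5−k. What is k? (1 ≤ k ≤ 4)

4

Adjacent pairs: L₁L₂ = 44·40·26 = 45760; L₂L₃ = 40·26·46 = 47840; L₃L₄ = 26·46·6 = 7176; L₄L₅ = 46·6·39 = 10764.
Length 3: L₁..L₃: k=1: 0+47840+44·40·46=128800; k=2: 45760+0+44·26·46=98384 → min 98384 | L₂..L₄: k=2: 0+7176+40·26·6=13416; k=3: 47840+0+40·46·6=58880 → min 13416 | L₃..L₅: k=3: 0+10764+26·46·39=57408; k=4: 7176+0+26·6·39=13260 → min 13260.
Length 4: L₁..L₄: k=1: 0+13416+44·40·6=23976; k=2: 45760+7176+44·26·6=59800; k=3: 98384+0+44·46·6=110528 → min 23976 | L₂..L₅: k=2: 0+13260+40·26·39=53820; k=3: 47840+10764+40·46·39=130364; k=4: 13416+0+40·6·39=22776 → min 22776.
Top-level splits: k=1: (L₁..L₁)·(L₂..L₅) → 0+22776+44·40·39 = 91416; k=2: (L₁..L₂)·(L₃..L₅) → 45760+13260+44·26·39 = 103636; k=3: (L₁..L₃)·(L₄..L₅) → 98384+10764+44·46·39 = 188084; k=4: (L₁..L₄)·(L₅..L₅) → 23976+0+44·6·39 = 34272.
Best split is after L₄, i.e. k = 4.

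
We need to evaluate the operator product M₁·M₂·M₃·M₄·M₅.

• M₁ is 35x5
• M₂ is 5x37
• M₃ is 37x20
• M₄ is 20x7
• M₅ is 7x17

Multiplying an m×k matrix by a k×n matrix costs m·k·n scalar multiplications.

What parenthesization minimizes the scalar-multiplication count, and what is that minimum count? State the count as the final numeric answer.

7970

Adjacent pairs: M₁M₂ = 35·5·37 = 6475; M₂M₃ = 5·37·20 = 3700; M₃M₄ = 37·20·7 = 5180; M₄M₅ = 20·7·17 = 2380.
Length 3: M₁..M₃: k=1: 0+3700+35·5·20=7200; k=2: 6475+0+35·37·20=32375 → min 7200 | M₂..M₄: k=2: 0+5180+5·37·7=6475; k=3: 3700+0+5·20·7=4400 → min 4400 | M₃..M₅: k=3: 0+2380+37·20·17=14960; k=4: 5180+0+37·7·17=9583 → min 9583.
Length 4: M₁..M₄: k=1: 0+4400+35·5·7=5625; k=2: 6475+5180+35·37·7=20720; k=3: 7200+0+35·20·7=12100 → min 5625 | M₂..M₅: k=2: 0+9583+5·37·17=12728; k=3: 3700+2380+5·20·17=7780; k=4: 4400+0+5·7·17=4995 → min 4995.
Length 5: M₁..M₅: k=1: 0+4995+35·5·17=7970; k=2: 6475+9583+35·37·17=38073; k=3: 7200+2380+35·20·17=21480; k=4: 5625+0+35·7·17=9790 → min 7970.
Optimal parenthesization: (M₁·(((M₂·M₃)·M₄)·M₅)) with cost 7970.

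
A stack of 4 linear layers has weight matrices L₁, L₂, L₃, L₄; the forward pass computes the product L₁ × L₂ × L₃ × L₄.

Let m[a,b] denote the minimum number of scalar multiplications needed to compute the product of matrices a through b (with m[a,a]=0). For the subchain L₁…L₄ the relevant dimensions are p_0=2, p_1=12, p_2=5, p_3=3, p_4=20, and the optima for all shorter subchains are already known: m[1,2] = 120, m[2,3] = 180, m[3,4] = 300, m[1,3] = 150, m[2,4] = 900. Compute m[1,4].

m[1,4] = min over k∈[1,3] of m[1,k]+m[k+1,4]+p_{0}·p_k·p_{4}.
k=1: 0 + 900 + 2·12·20 = 1380; k=2: 120 + 300 + 2·5·20 = 620; k=3: 150 + 0 + 2·3·20 = 270.
Minimum: 270 at k=3.

270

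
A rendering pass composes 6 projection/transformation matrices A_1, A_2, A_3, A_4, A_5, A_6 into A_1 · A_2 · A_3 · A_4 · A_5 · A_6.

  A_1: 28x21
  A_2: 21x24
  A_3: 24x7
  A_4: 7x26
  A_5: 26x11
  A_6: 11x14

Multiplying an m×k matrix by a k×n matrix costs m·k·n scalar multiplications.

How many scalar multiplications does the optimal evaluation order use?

Adjacent pairs: A_1A_2 = 28·21·24 = 14112; A_2A_3 = 21·24·7 = 3528; A_3A_4 = 24·7·26 = 4368; A_4A_5 = 7·26·11 = 2002; A_5A_6 = 26·11·14 = 4004.
Length 3: A_1..A_3: k=1: 0+3528+28·21·7=7644; k=2: 14112+0+28·24·7=18816 → min 7644 | A_2..A_4: k=2: 0+4368+21·24·26=17472; k=3: 3528+0+21·7·26=7350 → min 7350 | A_3..A_5: k=3: 0+2002+24·7·11=3850; k=4: 4368+0+24·26·11=11232 → min 3850 | A_4..A_6: k=4: 0+4004+7·26·14=6552; k=5: 2002+0+7·11·14=3080 → min 3080.
Length 4: A_1..A_4: k=1: 0+7350+28·21·26=22638; k=2: 14112+4368+28·24·26=35952; k=3: 7644+0+28·7·26=12740 → min 12740 | A_2..A_5: k=2: 0+3850+21·24·11=9394; k=3: 3528+2002+21·7·11=7147; k=4: 7350+0+21·26·11=13356 → min 7147 | A_3..A_6: k=3: 0+3080+24·7·14=5432; k=4: 4368+4004+24·26·14=17108; k=5: 3850+0+24·11·14=7546 → min 5432.
Length 5: A_1..A_5: k=1: 0+7147+28·21·11=13615; k=2: 14112+3850+28·24·11=25354; k=3: 7644+2002+28·7·11=11802; k=4: 12740+0+28·26·11=20748 → min 11802 | A_2..A_6: k=2: 0+5432+21·24·14=12488; k=3: 3528+3080+21·7·14=8666; k=4: 7350+4004+21·26·14=18998; k=5: 7147+0+21·11·14=10381 → min 8666.
Length 6: A_1..A_6: k=1: 0+8666+28·21·14=16898; k=2: 14112+5432+28·24·14=28952; k=3: 7644+3080+28·7·14=13468; k=4: 12740+4004+28·26·14=26936; k=5: 11802+0+28·11·14=16114 → min 13468.
Optimal order: ((A_1 · (A_2 · A_3)) · ((A_4 · A_5) · A_6)) with cost 13468.

13468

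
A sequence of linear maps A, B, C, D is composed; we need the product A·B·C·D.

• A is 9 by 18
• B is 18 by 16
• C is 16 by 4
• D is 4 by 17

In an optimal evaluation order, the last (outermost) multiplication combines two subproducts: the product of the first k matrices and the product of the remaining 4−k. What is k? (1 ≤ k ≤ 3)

3

Adjacent pairs: AB = 9·18·16 = 2592; BC = 18·16·4 = 1152; CD = 16·4·17 = 1088.
Length 3: A..C: k=1: 0+1152+9·18·4=1800; k=2: 2592+0+9·16·4=3168 → min 1800 | B..D: k=2: 0+1088+18·16·17=5984; k=3: 1152+0+18·4·17=2376 → min 2376.
Top-level splits: k=1: (A..A)·(B..D) → 0+2376+9·18·17 = 5130; k=2: (A..B)·(C..D) → 2592+1088+9·16·17 = 6128; k=3: (A..C)·(D..D) → 1800+0+9·4·17 = 2412.
Best split is after C, i.e. k = 3.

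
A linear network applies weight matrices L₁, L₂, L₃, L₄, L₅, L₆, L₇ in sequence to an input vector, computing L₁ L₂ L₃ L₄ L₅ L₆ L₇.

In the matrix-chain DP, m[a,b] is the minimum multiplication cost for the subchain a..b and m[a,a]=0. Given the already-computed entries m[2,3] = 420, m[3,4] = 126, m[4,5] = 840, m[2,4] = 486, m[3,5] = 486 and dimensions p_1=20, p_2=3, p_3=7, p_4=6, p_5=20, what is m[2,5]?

1686

m[2,5] = min over k∈[2,4] of m[2,k]+m[k+1,5]+p_{1}·p_k·p_{5}.
k=2: 0 + 486 + 20·3·20 = 1686; k=3: 420 + 840 + 20·7·20 = 4060; k=4: 486 + 0 + 20·6·20 = 2886.
Minimum: 1686 at k=2.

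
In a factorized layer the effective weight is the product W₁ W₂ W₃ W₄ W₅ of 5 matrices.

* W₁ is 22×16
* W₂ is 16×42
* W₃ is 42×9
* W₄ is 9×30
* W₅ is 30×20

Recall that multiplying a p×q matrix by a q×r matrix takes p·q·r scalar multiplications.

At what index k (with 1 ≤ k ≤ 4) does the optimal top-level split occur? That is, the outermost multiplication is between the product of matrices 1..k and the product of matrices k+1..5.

3

Adjacent pairs: W₁W₂ = 22·16·42 = 14784; W₂W₃ = 16·42·9 = 6048; W₃W₄ = 42·9·30 = 11340; W₄W₅ = 9·30·20 = 5400.
Length 3: W₁..W₃: k=1: 0+6048+22·16·9=9216; k=2: 14784+0+22·42·9=23100 → min 9216 | W₂..W₄: k=2: 0+11340+16·42·30=31500; k=3: 6048+0+16·9·30=10368 → min 10368 | W₃..W₅: k=3: 0+5400+42·9·20=12960; k=4: 11340+0+42·30·20=36540 → min 12960.
Length 4: W₁..W₄: k=1: 0+10368+22·16·30=20928; k=2: 14784+11340+22·42·30=53844; k=3: 9216+0+22·9·30=15156 → min 15156 | W₂..W₅: k=2: 0+12960+16·42·20=26400; k=3: 6048+5400+16·9·20=14328; k=4: 10368+0+16·30·20=19968 → min 14328.
Top-level splits: k=1: (W₁..W₁)·(W₂..W₅) → 0+14328+22·16·20 = 21368; k=2: (W₁..W₂)·(W₃..W₅) → 14784+12960+22·42·20 = 46224; k=3: (W₁..W₃)·(W₄..W₅) → 9216+5400+22·9·20 = 18576; k=4: (W₁..W₄)·(W₅..W₅) → 15156+0+22·30·20 = 28356.
Best split is after W₃, i.e. k = 3.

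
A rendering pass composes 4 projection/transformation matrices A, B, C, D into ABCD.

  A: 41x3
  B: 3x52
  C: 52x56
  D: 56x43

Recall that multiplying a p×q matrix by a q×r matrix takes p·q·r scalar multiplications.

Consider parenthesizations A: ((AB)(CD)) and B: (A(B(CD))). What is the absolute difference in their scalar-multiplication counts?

Order A = ((AB)(CD)): (AB): 41×3 by 3×52 → 41×52, cost 41·3·52 = 6396; (CD): 52×56 by 56×43 → 52×43, cost 52·56·43 = 125216; ((AB)(CD)): 41×52 by 52×43 → 41×43, cost 41·52·43 = 91676; cumulative 223288. Total 223288.
Order B = (A(B(CD))): (CD): 52×56 by 56×43 → 52×43, cost 52·56·43 = 125216; (B(CD)): 3×52 by 52×43 → 3×43, cost 3·52·43 = 6708; cumulative 131924; (A(B(CD))): 41×3 by 3×43 → 41×43, cost 41·3·43 = 5289; cumulative 137213. Total 137213.
Difference: |223288 − 137213| = 86075.

86075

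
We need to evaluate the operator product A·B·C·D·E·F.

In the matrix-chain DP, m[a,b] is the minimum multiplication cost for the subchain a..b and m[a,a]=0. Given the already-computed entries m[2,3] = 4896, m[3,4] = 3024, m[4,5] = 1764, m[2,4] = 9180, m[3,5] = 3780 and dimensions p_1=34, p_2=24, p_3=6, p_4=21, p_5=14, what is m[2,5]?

9516

m[2,5] = min over k∈[2,4] of m[2,k]+m[k+1,5]+p_{1}·p_k·p_{5}.
k=2: 0 + 3780 + 34·24·14 = 15204; k=3: 4896 + 1764 + 34·6·14 = 9516; k=4: 9180 + 0 + 34·21·14 = 19176.
Minimum: 9516 at k=3.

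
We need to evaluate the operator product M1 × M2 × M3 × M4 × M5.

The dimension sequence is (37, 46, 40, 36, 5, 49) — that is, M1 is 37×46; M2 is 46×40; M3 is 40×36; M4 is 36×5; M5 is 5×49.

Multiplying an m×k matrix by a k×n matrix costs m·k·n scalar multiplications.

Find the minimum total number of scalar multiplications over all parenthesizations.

Adjacent pairs: M1M2 = 37·46·40 = 68080; M2M3 = 46·40·36 = 66240; M3M4 = 40·36·5 = 7200; M4M5 = 36·5·49 = 8820.
Length 3: M1..M3: k=1: 0+66240+37·46·36=127512; k=2: 68080+0+37·40·36=121360 → min 121360 | M2..M4: k=2: 0+7200+46·40·5=16400; k=3: 66240+0+46·36·5=74520 → min 16400 | M3..M5: k=3: 0+8820+40·36·49=79380; k=4: 7200+0+40·5·49=17000 → min 17000.
Length 4: M1..M4: k=1: 0+16400+37·46·5=24910; k=2: 68080+7200+37·40·5=82680; k=3: 121360+0+37·36·5=128020 → min 24910 | M2..M5: k=2: 0+17000+46·40·49=107160; k=3: 66240+8820+46·36·49=156204; k=4: 16400+0+46·5·49=27670 → min 27670.
Length 5: M1..M5: k=1: 0+27670+37·46·49=111068; k=2: 68080+17000+37·40·49=157600; k=3: 121360+8820+37·36·49=195448; k=4: 24910+0+37·5·49=33975 → min 33975.
Optimal order: ((M1 × (M2 × (M3 × M4))) × M5) with cost 33975.

33975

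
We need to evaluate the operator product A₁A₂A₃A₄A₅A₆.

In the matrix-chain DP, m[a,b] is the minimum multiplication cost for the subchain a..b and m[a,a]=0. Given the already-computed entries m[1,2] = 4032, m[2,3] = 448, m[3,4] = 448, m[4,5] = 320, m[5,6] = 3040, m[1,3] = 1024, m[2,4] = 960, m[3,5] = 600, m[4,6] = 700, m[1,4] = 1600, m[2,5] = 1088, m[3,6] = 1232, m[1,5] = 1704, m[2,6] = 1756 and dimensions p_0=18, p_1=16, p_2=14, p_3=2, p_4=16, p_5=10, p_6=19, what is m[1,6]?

m[1,6] = min over k∈[1,5] of m[1,k]+m[k+1,6]+p_{0}·p_k·p_{6}.
k=1: 0 + 1756 + 18·16·19 = 7228; k=2: 4032 + 1232 + 18·14·19 = 10052; k=3: 1024 + 700 + 18·2·19 = 2408; k=4: 1600 + 3040 + 18·16·19 = 10112; k=5: 1704 + 0 + 18·10·19 = 5124.
Minimum: 2408 at k=3.

2408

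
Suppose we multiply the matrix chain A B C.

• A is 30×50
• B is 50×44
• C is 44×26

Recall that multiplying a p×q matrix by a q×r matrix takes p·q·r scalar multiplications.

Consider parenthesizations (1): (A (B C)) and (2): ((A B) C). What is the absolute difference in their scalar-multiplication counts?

4120

Order (1) = (A (B C)): (B C): 50×44 by 44×26 → 50×26, cost 50·44·26 = 57200; (A (B C)): 30×50 by 50×26 → 30×26, cost 30·50·26 = 39000; cumulative 96200. Total 96200.
Order (2) = ((A B) C): (A B): 30×50 by 50×44 → 30×44, cost 30·50·44 = 66000; ((A B) C): 30×44 by 44×26 → 30×26, cost 30·44·26 = 34320; cumulative 100320. Total 100320.
Difference: |96200 − 100320| = 4120.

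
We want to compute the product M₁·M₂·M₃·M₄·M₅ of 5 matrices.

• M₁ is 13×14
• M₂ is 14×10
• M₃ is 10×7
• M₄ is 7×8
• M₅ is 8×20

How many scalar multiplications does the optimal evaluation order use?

Adjacent pairs: M₁M₂ = 13·14·10 = 1820; M₂M₃ = 14·10·7 = 980; M₃M₄ = 10·7·8 = 560; M₄M₅ = 7·8·20 = 1120.
Length 3: M₁..M₃: k=1: 0+980+13·14·7=2254; k=2: 1820+0+13·10·7=2730 → min 2254 | M₂..M₄: k=2: 0+560+14·10·8=1680; k=3: 980+0+14·7·8=1764 → min 1680 | M₃..M₅: k=3: 0+1120+10·7·20=2520; k=4: 560+0+10·8·20=2160 → min 2160.
Length 4: M₁..M₄: k=1: 0+1680+13·14·8=3136; k=2: 1820+560+13·10·8=3420; k=3: 2254+0+13·7·8=2982 → min 2982 | M₂..M₅: k=2: 0+2160+14·10·20=4960; k=3: 980+1120+14·7·20=4060; k=4: 1680+0+14·8·20=3920 → min 3920.
Length 5: M₁..M₅: k=1: 0+3920+13·14·20=7560; k=2: 1820+2160+13·10·20=6580; k=3: 2254+1120+13·7·20=5194; k=4: 2982+0+13·8·20=5062 → min 5062.
Optimal order: (((M₁·(M₂·M₃))·M₄)·M₅) with cost 5062.

5062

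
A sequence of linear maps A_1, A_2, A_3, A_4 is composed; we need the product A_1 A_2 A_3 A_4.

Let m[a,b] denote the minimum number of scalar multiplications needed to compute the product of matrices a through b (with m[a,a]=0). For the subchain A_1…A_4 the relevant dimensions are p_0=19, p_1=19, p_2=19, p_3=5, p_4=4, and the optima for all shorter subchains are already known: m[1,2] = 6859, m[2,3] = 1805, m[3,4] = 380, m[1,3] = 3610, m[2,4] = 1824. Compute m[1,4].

3268

m[1,4] = min over k∈[1,3] of m[1,k]+m[k+1,4]+p_{0}·p_k·p_{4}.
k=1: 0 + 1824 + 19·19·4 = 3268; k=2: 6859 + 380 + 19·19·4 = 8683; k=3: 3610 + 0 + 19·5·4 = 3990.
Minimum: 3268 at k=1.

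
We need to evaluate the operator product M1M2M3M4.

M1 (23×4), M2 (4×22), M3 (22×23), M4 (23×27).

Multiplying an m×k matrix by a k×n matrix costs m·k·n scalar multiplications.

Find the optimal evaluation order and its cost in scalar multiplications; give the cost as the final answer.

Adjacent pairs: M1M2 = 23·4·22 = 2024; M2M3 = 4·22·23 = 2024; M3M4 = 22·23·27 = 13662.
Length 3: M1..M3: k=1: 0+2024+23·4·23=4140; k=2: 2024+0+23·22·23=13662 → min 4140 | M2..M4: k=2: 0+13662+4·22·27=16038; k=3: 2024+0+4·23·27=4508 → min 4508.
Length 4: M1..M4: k=1: 0+4508+23·4·27=6992; k=2: 2024+13662+23·22·27=29348; k=3: 4140+0+23·23·27=18423 → min 6992.
Optimal parenthesization: (M1((M2M3)M4)) with cost 6992.

6992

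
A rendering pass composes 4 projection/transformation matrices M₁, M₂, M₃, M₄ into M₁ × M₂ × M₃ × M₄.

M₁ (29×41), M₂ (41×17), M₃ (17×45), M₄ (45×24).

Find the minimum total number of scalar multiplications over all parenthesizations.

50405

Adjacent pairs: M₁M₂ = 29·41·17 = 20213; M₂M₃ = 41·17·45 = 31365; M₃M₄ = 17·45·24 = 18360.
Length 3: M₁..M₃: k=1: 0+31365+29·41·45=84870; k=2: 20213+0+29·17·45=42398 → min 42398 | M₂..M₄: k=2: 0+18360+41·17·24=35088; k=3: 31365+0+41·45·24=75645 → min 35088.
Length 4: M₁..M₄: k=1: 0+35088+29·41·24=63624; k=2: 20213+18360+29·17·24=50405; k=3: 42398+0+29·45·24=73718 → min 50405.
Optimal order: ((M₁ × M₂) × (M₃ × M₄)) with cost 50405.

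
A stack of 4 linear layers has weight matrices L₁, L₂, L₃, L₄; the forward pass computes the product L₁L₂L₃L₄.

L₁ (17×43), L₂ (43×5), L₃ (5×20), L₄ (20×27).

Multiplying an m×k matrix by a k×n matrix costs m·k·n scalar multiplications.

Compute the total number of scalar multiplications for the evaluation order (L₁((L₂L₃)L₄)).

47257

(L₂L₃): 43×5 by 5×20 → 43×20, cost 43·5·20 = 4300
((L₂L₃)L₄): 43×20 by 20×27 → 43×27, cost 43·20·27 = 23220; cumulative 27520
(L₁((L₂L₃)L₄)): 17×43 by 43×27 → 17×27, cost 17·43·27 = 19737; cumulative 47257
Total: 47257 scalar multiplications.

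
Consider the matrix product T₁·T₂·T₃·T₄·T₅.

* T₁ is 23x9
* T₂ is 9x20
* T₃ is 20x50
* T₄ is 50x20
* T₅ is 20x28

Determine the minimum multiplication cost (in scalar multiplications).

28836

Adjacent pairs: T₁T₂ = 23·9·20 = 4140; T₂T₃ = 9·20·50 = 9000; T₃T₄ = 20·50·20 = 20000; T₄T₅ = 50·20·28 = 28000.
Length 3: T₁..T₃: k=1: 0+9000+23·9·50=19350; k=2: 4140+0+23·20·50=27140 → min 19350 | T₂..T₄: k=2: 0+20000+9·20·20=23600; k=3: 9000+0+9·50·20=18000 → min 18000 | T₃..T₅: k=3: 0+28000+20·50·28=56000; k=4: 20000+0+20·20·28=31200 → min 31200.
Length 4: T₁..T₄: k=1: 0+18000+23·9·20=22140; k=2: 4140+20000+23·20·20=33340; k=3: 19350+0+23·50·20=42350 → min 22140 | T₂..T₅: k=2: 0+31200+9·20·28=36240; k=3: 9000+28000+9·50·28=49600; k=4: 18000+0+9·20·28=23040 → min 23040.
Length 5: T₁..T₅: k=1: 0+23040+23·9·28=28836; k=2: 4140+31200+23·20·28=48220; k=3: 19350+28000+23·50·28=79550; k=4: 22140+0+23·20·28=35020 → min 28836.
Optimal order: (T₁·(((T₂·T₃)·T₄)·T₅)) with cost 28836.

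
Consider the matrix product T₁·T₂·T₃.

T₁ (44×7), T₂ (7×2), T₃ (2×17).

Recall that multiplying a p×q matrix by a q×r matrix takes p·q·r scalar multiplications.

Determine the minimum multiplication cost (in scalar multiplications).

Order (T₁·(T₂·T₃)): (T₂·T₃): 7×2 by 2×17 → 7×17, cost 7·2·17 = 238; (T₁·(T₂·T₃)): 44×7 by 7×17 → 44×17, cost 44·7·17 = 5236; cumulative 5474. Total 5474.
Order ((T₁·T₂)·T₃): (T₁·T₂): 44×7 by 7×2 → 44×2, cost 44·7·2 = 616; ((T₁·T₂)·T₃): 44×2 by 2×17 → 44×17, cost 44·2·17 = 1496; cumulative 2112. Total 2112.
Minimum: 2112.

2112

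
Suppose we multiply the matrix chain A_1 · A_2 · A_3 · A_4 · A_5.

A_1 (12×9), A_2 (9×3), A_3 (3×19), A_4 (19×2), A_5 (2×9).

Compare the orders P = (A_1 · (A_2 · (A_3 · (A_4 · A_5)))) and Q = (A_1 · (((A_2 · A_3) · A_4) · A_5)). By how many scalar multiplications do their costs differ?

81

Order P = (A_1 · (A_2 · (A_3 · (A_4 · A_5)))): (A_4 · A_5): 19×2 by 2×9 → 19×9, cost 19·2·9 = 342; (A_3 · (A_4 · A_5)): 3×19 by 19×9 → 3×9, cost 3·19·9 = 513; cumulative 855; (A_2 · (A_3 · (A_4 · A_5))): 9×3 by 3×9 → 9×9, cost 9·3·9 = 243; cumulative 1098; (A_1 · (A_2 · (A_3 · (A_4 · A_5)))): 12×9 by 9×9 → 12×9, cost 12·9·9 = 972; cumulative 2070. Total 2070.
Order Q = (A_1 · (((A_2 · A_3) · A_4) · A_5)): (A_2 · A_3): 9×3 by 3×19 → 9×19, cost 9·3·19 = 513; ((A_2 · A_3) · A_4): 9×19 by 19×2 → 9×2, cost 9·19·2 = 342; cumulative 855; (((A_2 · A_3) · A_4) · A_5): 9×2 by 2×9 → 9×9, cost 9·2·9 = 162; cumulative 1017; (A_1 · (((A_2 · A_3) · A_4) · A_5)): 12×9 by 9×9 → 12×9, cost 12·9·9 = 972; cumulative 1989. Total 1989.
Difference: |2070 − 1989| = 81.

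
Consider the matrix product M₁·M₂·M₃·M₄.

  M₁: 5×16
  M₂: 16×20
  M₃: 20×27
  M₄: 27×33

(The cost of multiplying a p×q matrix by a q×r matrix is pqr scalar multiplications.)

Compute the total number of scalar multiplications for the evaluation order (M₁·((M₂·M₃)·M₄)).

(M₂·M₃): 16×20 by 20×27 → 16×27, cost 16·20·27 = 8640
((M₂·M₃)·M₄): 16×27 by 27×33 → 16×33, cost 16·27·33 = 14256; cumulative 22896
(M₁·((M₂·M₃)·M₄)): 5×16 by 16×33 → 5×33, cost 5·16·33 = 2640; cumulative 25536
Total: 25536 scalar multiplications.

25536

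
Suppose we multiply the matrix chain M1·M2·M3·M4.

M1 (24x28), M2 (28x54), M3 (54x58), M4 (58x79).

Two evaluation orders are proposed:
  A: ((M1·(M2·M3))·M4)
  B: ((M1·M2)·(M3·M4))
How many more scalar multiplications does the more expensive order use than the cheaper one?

Order A = ((M1·(M2·M3))·M4): (M2·M3): 28×54 by 54×58 → 28×58, cost 28·54·58 = 87696; (M1·(M2·M3)): 24×28 by 28×58 → 24×58, cost 24·28·58 = 38976; cumulative 126672; ((M1·(M2·M3))·M4): 24×58 by 58×79 → 24×79, cost 24·58·79 = 109968; cumulative 236640. Total 236640.
Order B = ((M1·M2)·(M3·M4)): (M1·M2): 24×28 by 28×54 → 24×54, cost 24·28·54 = 36288; (M3·M4): 54×58 by 58×79 → 54×79, cost 54·58·79 = 247428; ((M1·M2)·(M3·M4)): 24×54 by 54×79 → 24×79, cost 24·54·79 = 102384; cumulative 386100. Total 386100.
Difference: |236640 − 386100| = 149460.

149460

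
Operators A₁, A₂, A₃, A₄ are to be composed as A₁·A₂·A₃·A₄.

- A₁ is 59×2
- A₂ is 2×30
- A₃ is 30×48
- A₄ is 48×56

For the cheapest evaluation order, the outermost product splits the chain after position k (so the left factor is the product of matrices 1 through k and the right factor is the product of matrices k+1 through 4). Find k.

Adjacent pairs: A₁A₂ = 59·2·30 = 3540; A₂A₃ = 2·30·48 = 2880; A₃A₄ = 30·48·56 = 80640.
Length 3: A₁..A₃: k=1: 0+2880+59·2·48=8544; k=2: 3540+0+59·30·48=88500 → min 8544 | A₂..A₄: k=2: 0+80640+2·30·56=84000; k=3: 2880+0+2·48·56=8256 → min 8256.
Top-level splits: k=1: (A₁..A₁)·(A₂..A₄) → 0+8256+59·2·56 = 14864; k=2: (A₁..A₂)·(A₃..A₄) → 3540+80640+59·30·56 = 183300; k=3: (A₁..A₃)·(A₄..A₄) → 8544+0+59·48·56 = 167136.
Best split is after A₁, i.e. k = 1.

1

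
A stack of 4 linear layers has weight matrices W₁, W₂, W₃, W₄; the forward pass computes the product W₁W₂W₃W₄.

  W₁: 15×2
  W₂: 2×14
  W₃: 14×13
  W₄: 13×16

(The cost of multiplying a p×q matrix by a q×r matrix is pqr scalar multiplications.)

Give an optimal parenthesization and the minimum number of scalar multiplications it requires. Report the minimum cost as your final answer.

1260

Adjacent pairs: W₁W₂ = 15·2·14 = 420; W₂W₃ = 2·14·13 = 364; W₃W₄ = 14·13·16 = 2912.
Length 3: W₁..W₃: k=1: 0+364+15·2·13=754; k=2: 420+0+15·14·13=3150 → min 754 | W₂..W₄: k=2: 0+2912+2·14·16=3360; k=3: 364+0+2·13·16=780 → min 780.
Length 4: W₁..W₄: k=1: 0+780+15·2·16=1260; k=2: 420+2912+15·14·16=6692; k=3: 754+0+15·13·16=3874 → min 1260.
Optimal parenthesization: (W₁((W₂W₃)W₄)) with cost 1260.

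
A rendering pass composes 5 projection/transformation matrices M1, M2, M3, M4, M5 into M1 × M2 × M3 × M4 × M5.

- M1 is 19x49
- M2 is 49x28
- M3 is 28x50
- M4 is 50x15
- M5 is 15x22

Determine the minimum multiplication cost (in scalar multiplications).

61318

Adjacent pairs: M1M2 = 19·49·28 = 26068; M2M3 = 49·28·50 = 68600; M3M4 = 28·50·15 = 21000; M4M5 = 50·15·22 = 16500.
Length 3: M1..M3: k=1: 0+68600+19·49·50=115150; k=2: 26068+0+19·28·50=52668 → min 52668 | M2..M4: k=2: 0+21000+49·28·15=41580; k=3: 68600+0+49·50·15=105350 → min 41580 | M3..M5: k=3: 0+16500+28·50·22=47300; k=4: 21000+0+28·15·22=30240 → min 30240.
Length 4: M1..M4: k=1: 0+41580+19·49·15=55545; k=2: 26068+21000+19·28·15=55048; k=3: 52668+0+19·50·15=66918 → min 55048 | M2..M5: k=2: 0+30240+49·28·22=60424; k=3: 68600+16500+49·50·22=139000; k=4: 41580+0+49·15·22=57750 → min 57750.
Length 5: M1..M5: k=1: 0+57750+19·49·22=78232; k=2: 26068+30240+19·28·22=68012; k=3: 52668+16500+19·50·22=90068; k=4: 55048+0+19·15·22=61318 → min 61318.
Optimal order: (((M1 × M2) × (M3 × M4)) × M5) with cost 61318.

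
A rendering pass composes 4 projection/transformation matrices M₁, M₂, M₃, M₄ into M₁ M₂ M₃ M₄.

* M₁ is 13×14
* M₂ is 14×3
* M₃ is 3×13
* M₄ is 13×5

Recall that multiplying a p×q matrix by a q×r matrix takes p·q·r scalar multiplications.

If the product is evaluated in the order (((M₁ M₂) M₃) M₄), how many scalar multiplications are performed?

(M₁ M₂): 13×14 by 14×3 → 13×3, cost 13·14·3 = 546
((M₁ M₂) M₃): 13×3 by 3×13 → 13×13, cost 13·3·13 = 507; cumulative 1053
(((M₁ M₂) M₃) M₄): 13×13 by 13×5 → 13×5, cost 13·13·5 = 845; cumulative 1898
Total: 1898 scalar multiplications.

1898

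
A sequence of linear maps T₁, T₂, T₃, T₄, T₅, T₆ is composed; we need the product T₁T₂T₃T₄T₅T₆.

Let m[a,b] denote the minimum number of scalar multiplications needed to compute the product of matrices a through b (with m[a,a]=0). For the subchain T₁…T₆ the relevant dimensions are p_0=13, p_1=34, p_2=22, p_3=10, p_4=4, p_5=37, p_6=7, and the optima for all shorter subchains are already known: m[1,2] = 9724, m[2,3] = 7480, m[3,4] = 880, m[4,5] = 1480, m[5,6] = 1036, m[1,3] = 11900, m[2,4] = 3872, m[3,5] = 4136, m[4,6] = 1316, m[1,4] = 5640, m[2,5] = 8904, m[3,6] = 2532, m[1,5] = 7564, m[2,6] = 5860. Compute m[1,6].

m[1,6] = min over k∈[1,5] of m[1,k]+m[k+1,6]+p_{0}·p_k·p_{6}.
k=1: 0 + 5860 + 13·34·7 = 8954; k=2: 9724 + 2532 + 13·22·7 = 14258; k=3: 11900 + 1316 + 13·10·7 = 14126; k=4: 5640 + 1036 + 13·4·7 = 7040; k=5: 7564 + 0 + 13·37·7 = 10931.
Minimum: 7040 at k=4.

7040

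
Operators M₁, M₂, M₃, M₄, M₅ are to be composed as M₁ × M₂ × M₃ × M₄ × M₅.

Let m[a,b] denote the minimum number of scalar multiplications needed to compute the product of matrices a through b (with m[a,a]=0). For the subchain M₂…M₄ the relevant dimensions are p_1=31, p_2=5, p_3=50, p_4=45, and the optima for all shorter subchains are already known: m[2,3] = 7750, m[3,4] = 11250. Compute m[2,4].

m[2,4] = min over k∈[2,3] of m[2,k]+m[k+1,4]+p_{1}·p_k·p_{4}.
k=2: 0 + 11250 + 31·5·45 = 18225; k=3: 7750 + 0 + 31·50·45 = 77500.
Minimum: 18225 at k=2.

18225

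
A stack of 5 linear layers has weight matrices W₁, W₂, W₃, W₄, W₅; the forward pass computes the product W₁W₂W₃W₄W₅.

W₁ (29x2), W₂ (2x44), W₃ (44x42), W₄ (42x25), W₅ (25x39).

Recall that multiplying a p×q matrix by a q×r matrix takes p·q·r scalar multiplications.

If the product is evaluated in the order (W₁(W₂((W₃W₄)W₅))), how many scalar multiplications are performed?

94794

(W₃W₄): 44×42 by 42×25 → 44×25, cost 44·42·25 = 46200
((W₃W₄)W₅): 44×25 by 25×39 → 44×39, cost 44·25·39 = 42900; cumulative 89100
(W₂((W₃W₄)W₅)): 2×44 by 44×39 → 2×39, cost 2·44·39 = 3432; cumulative 92532
(W₁(W₂((W₃W₄)W₅))): 29×2 by 2×39 → 29×39, cost 29·2·39 = 2262; cumulative 94794
Total: 94794 scalar multiplications.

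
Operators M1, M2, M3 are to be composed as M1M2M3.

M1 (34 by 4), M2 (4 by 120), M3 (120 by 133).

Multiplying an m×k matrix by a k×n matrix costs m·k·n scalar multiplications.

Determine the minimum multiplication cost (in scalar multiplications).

Order (M1(M2M3)): (M2M3): 4×120 by 120×133 → 4×133, cost 4·120·133 = 63840; (M1(M2M3)): 34×4 by 4×133 → 34×133, cost 34·4·133 = 18088; cumulative 81928. Total 81928.
Order ((M1M2)M3): (M1M2): 34×4 by 4×120 → 34×120, cost 34·4·120 = 16320; ((M1M2)M3): 34×120 by 120×133 → 34×133, cost 34·120·133 = 542640; cumulative 558960. Total 558960.
Minimum: 81928.

81928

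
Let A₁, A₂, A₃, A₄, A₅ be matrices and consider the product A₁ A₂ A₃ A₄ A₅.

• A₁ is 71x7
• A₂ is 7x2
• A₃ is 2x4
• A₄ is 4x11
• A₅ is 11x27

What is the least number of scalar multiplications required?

Adjacent pairs: A₁A₂ = 71·7·2 = 994; A₂A₃ = 7·2·4 = 56; A₃A₄ = 2·4·11 = 88; A₄A₅ = 4·11·27 = 1188.
Length 3: A₁..A₃: k=1: 0+56+71·7·4=2044; k=2: 994+0+71·2·4=1562 → min 1562 | A₂..A₄: k=2: 0+88+7·2·11=242; k=3: 56+0+7·4·11=364 → min 242 | A₃..A₅: k=3: 0+1188+2·4·27=1404; k=4: 88+0+2·11·27=682 → min 682.
Length 4: A₁..A₄: k=1: 0+242+71·7·11=5709; k=2: 994+88+71·2·11=2644; k=3: 1562+0+71·4·11=4686 → min 2644 | A₂..A₅: k=2: 0+682+7·2·27=1060; k=3: 56+1188+7·4·27=2000; k=4: 242+0+7·11·27=2321 → min 1060.
Length 5: A₁..A₅: k=1: 0+1060+71·7·27=14479; k=2: 994+682+71·2·27=5510; k=3: 1562+1188+71·4·27=10418; k=4: 2644+0+71·11·27=23731 → min 5510.
Optimal order: ((A₁ A₂) ((A₃ A₄) A₅)) with cost 5510.

5510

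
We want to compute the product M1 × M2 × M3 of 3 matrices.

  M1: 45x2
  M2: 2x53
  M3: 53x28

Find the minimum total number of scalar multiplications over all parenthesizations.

5488

Order (M1 × (M2 × M3)): (M2 × M3): 2×53 by 53×28 → 2×28, cost 2·53·28 = 2968; (M1 × (M2 × M3)): 45×2 by 2×28 → 45×28, cost 45·2·28 = 2520; cumulative 5488. Total 5488.
Order ((M1 × M2) × M3): (M1 × M2): 45×2 by 2×53 → 45×53, cost 45·2·53 = 4770; ((M1 × M2) × M3): 45×53 by 53×28 → 45×28, cost 45·53·28 = 66780; cumulative 71550. Total 71550.
Minimum: 5488.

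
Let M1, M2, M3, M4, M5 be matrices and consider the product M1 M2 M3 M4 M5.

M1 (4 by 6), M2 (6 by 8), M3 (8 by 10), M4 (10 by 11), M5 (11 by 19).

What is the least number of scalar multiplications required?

1788

Adjacent pairs: M1M2 = 4·6·8 = 192; M2M3 = 6·8·10 = 480; M3M4 = 8·10·11 = 880; M4M5 = 10·11·19 = 2090.
Length 3: M1..M3: k=1: 0+480+4·6·10=720; k=2: 192+0+4·8·10=512 → min 512 | M2..M4: k=2: 0+880+6·8·11=1408; k=3: 480+0+6·10·11=1140 → min 1140 | M3..M5: k=3: 0+2090+8·10·19=3610; k=4: 880+0+8·11·19=2552 → min 2552.
Length 4: M1..M4: k=1: 0+1140+4·6·11=1404; k=2: 192+880+4·8·11=1424; k=3: 512+0+4·10·11=952 → min 952 | M2..M5: k=2: 0+2552+6·8·19=3464; k=3: 480+2090+6·10·19=3710; k=4: 1140+0+6·11·19=2394 → min 2394.
Length 5: M1..M5: k=1: 0+2394+4·6·19=2850; k=2: 192+2552+4·8·19=3352; k=3: 512+2090+4·10·19=3362; k=4: 952+0+4·11·19=1788 → min 1788.
Optimal order: ((((M1 M2) M3) M4) M5) with cost 1788.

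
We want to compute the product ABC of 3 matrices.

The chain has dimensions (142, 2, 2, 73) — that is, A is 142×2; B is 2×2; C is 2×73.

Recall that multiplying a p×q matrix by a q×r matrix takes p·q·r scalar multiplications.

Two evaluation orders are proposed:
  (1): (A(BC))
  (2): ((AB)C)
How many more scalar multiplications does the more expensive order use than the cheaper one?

Order (1) = (A(BC)): (BC): 2×2 by 2×73 → 2×73, cost 2·2·73 = 292; (A(BC)): 142×2 by 2×73 → 142×73, cost 142·2·73 = 20732; cumulative 21024. Total 21024.
Order (2) = ((AB)C): (AB): 142×2 by 2×2 → 142×2, cost 142·2·2 = 568; ((AB)C): 142×2 by 2×73 → 142×73, cost 142·2·73 = 20732; cumulative 21300. Total 21300.
Difference: |21024 − 21300| = 276.

276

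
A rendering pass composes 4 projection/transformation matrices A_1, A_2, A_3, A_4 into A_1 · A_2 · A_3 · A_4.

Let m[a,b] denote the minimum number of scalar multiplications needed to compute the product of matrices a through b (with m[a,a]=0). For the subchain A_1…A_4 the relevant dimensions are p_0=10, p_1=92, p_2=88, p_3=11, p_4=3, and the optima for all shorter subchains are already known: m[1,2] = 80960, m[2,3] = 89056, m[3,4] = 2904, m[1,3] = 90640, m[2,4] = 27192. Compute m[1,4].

29952

m[1,4] = min over k∈[1,3] of m[1,k]+m[k+1,4]+p_{0}·p_k·p_{4}.
k=1: 0 + 27192 + 10·92·3 = 29952; k=2: 80960 + 2904 + 10·88·3 = 86504; k=3: 90640 + 0 + 10·11·3 = 90970.
Minimum: 29952 at k=1.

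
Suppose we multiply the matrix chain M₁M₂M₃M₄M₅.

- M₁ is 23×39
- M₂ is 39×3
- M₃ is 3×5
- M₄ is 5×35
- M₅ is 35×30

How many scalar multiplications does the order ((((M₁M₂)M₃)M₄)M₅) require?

31211

(M₁M₂): 23×39 by 39×3 → 23×3, cost 23·39·3 = 2691
((M₁M₂)M₃): 23×3 by 3×5 → 23×5, cost 23·3·5 = 345; cumulative 3036
(((M₁M₂)M₃)M₄): 23×5 by 5×35 → 23×35, cost 23·5·35 = 4025; cumulative 7061
((((M₁M₂)M₃)M₄)M₅): 23×35 by 35×30 → 23×30, cost 23·35·30 = 24150; cumulative 31211
Total: 31211 scalar multiplications.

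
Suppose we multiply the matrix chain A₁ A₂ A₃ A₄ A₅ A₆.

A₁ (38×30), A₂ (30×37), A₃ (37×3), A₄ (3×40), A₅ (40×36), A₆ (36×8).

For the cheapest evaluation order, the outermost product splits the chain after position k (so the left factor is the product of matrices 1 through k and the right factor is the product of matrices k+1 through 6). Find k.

3

Adjacent pairs: A₁A₂ = 38·30·37 = 42180; A₂A₃ = 30·37·3 = 3330; A₃A₄ = 37·3·40 = 4440; A₄A₅ = 3·40·36 = 4320; A₅A₆ = 40·36·8 = 11520.
Length 3: A₁..A₃: k=1: 0+3330+38·30·3=6750; k=2: 42180+0+38·37·3=46398 → min 6750 | A₂..A₄: k=2: 0+4440+30·37·40=48840; k=3: 3330+0+30·3·40=6930 → min 6930 | A₃..A₅: k=3: 0+4320+37·3·36=8316; k=4: 4440+0+37·40·36=57720 → min 8316 | A₄..A₆: k=4: 0+11520+3·40·8=12480; k=5: 4320+0+3·36·8=5184 → min 5184.
Length 4: A₁..A₄: k=1: 0+6930+38·30·40=52530; k=2: 42180+4440+38·37·40=102860; k=3: 6750+0+38·3·40=11310 → min 11310 | A₂..A₅: k=2: 0+8316+30·37·36=48276; k=3: 3330+4320+30·3·36=10890; k=4: 6930+0+30·40·36=50130 → min 10890 | A₃..A₆: k=3: 0+5184+37·3·8=6072; k=4: 4440+11520+37·40·8=27800; k=5: 8316+0+37·36·8=18972 → min 6072.
Length 5: A₁..A₅: k=1: 0+10890+38·30·36=51930; k=2: 42180+8316+38·37·36=101112; k=3: 6750+4320+38·3·36=15174; k=4: 11310+0+38·40·36=66030 → min 15174 | A₂..A₆: k=2: 0+6072+30·37·8=14952; k=3: 3330+5184+30·3·8=9234; k=4: 6930+11520+30·40·8=28050; k=5: 10890+0+30·36·8=19530 → min 9234.
Top-level splits: k=1: (A₁..A₁)·(A₂..A₆) → 0+9234+38·30·8 = 18354; k=2: (A₁..A₂)·(A₃..A₆) → 42180+6072+38·37·8 = 59500; k=3: (A₁..A₃)·(A₄..A₆) → 6750+5184+38·3·8 = 12846; k=4: (A₁..A₄)·(A₅..A₆) → 11310+11520+38·40·8 = 34990; k=5: (A₁..A₅)·(A₆..A₆) → 15174+0+38·36·8 = 26118.
Best split is after A₃, i.e. k = 3.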